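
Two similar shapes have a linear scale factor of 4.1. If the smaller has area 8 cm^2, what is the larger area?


Linear scale factor k = 4.1
Original area = 8 cm^2
Rule: under a linear scaling by k, areas scale by k^2.
k^2 = 4.1^2 = 16.81
New area = 8 * 16.81
New area = 134.48
134.48 cm^2


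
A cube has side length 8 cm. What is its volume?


Shape: cube
Side s = 8 cm
Formula: V = s^3
V = 8 * 8 * 8
V = 64 * 8
V = 512
512 cm^3


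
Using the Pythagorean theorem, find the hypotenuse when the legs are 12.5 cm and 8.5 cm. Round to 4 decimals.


Shape: right triangle
Legs a = 12.5 cm, b = 8.5 cm
Formula: c = sqrt(a^2 + b^2)
a^2 = 156.25, b^2 = 72.25
a^2 + b^2 = 228.5
c = sqrt(228.5)
c = 15.1162
15.1162 cm


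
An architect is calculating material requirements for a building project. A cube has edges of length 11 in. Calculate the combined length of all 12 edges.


Shape: cube
Side s = 11 in
A cube has 12 edges, all equal.
Formula: total edge length = 12 * s
Total = 12 * 11
Total = 132
132 in


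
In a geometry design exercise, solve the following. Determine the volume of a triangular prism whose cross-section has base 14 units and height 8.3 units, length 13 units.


Shape: triangular prism
Triangle base = 14 units, triangle height = 8.3 units, prism length L = 13 units
Formula: V = (1/2 * b * h_tri) * L
Cross-section area = 0.5 * 14 * 8.3 = 58.1
V = 58.1 * 13
V = 755.3
755.3 units^3


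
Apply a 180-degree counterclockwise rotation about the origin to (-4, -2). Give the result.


Transformation: rotation about the origin
Original point: (-4, -2)
Rule for 180 deg: (x, y) -> (-x, -y)
Apply: (-4, -2) -> (4, 2)
(4, 2)


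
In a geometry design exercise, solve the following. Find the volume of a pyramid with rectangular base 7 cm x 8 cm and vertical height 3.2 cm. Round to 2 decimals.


Shape: rectangular pyramid
Base: 7 cm x 8 cm, Height h = 3.2 cm
Formula: V = (1/3) * base_area * h
base_area = 7 * 8 = 56
base_area * h = 56 * 3.2 = 179.2
V = 179.2 / 3
V = 59.73
59.73 cm^3


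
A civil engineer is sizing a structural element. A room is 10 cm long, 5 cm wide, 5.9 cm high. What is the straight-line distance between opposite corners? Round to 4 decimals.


Shape: rectangular box (space diagonal)
l = 10 cm, w = 5 cm, h = 5.9 cm
Visualize: the diagonal of the base, then a right triangle with that diagonal and the height.
Formula: d = sqrt(l^2 + w^2 + h^2)
l^2 + w^2 + h^2 = 100 + 25 + 34.81 = 159.81
d = sqrt(159.81)
d = 12.6416
12.6416 cm


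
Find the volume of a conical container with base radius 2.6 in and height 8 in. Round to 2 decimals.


Shape: cone
Radius r = 2.6 in, Height h = 8 in
Formula: V = (1/3) * pi * r^2 * h
r^2 = 6.76
pi * r^2 * h = pi * 6.76 * 8 = 54.08 * pi
V = 54.08 * pi / 3
V = 56.63
56.63 in^3


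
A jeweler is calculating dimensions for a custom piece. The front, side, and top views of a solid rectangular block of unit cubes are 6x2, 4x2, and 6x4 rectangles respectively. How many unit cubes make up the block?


Orthographic views of a solid rectangular block:
Front view 6 x 2 -> length = 6, height = 2
Side view 4 x 2 -> width = 4, height = 2 (consistent)
Top view 6 x 4 -> confirms length = 6, width = 4
The block is 6 x 4 x 2.
Total unit cubes = 6 * 4 * 2 = 48
48 unit cubes


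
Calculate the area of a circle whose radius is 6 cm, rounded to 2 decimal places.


Shape: circle
Radius r = 6 cm
Formula: A = pi * r^2
r^2 = 6^2 = 36
A = pi * 36
A = 113.1
113.1 cm^2


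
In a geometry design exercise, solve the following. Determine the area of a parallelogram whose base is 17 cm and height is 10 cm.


Shape: parallelogram
Base b = 17 cm, Height h = 10 cm
Formula: A = b * h
A = 17 * 10
A = 170
170 cm^2


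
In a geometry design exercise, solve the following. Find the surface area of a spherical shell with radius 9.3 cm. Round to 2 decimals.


Shape: sphere
Radius r = 9.3 cm
Formula: SA = 4 * pi * r^2
r^2 = 86.49
SA = 4 * pi * 86.49
SA = 345.96 * pi
SA = 1086.87
1086.87 cm^2


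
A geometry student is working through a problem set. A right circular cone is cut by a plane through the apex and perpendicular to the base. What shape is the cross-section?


Solid: right circular cone
Cutting plane: through the apex and perpendicular to the base
Visualize the intersection of the plane with the solid's surface.
The boundary of the cut region is a isosceles triangle.
isosceles triangle


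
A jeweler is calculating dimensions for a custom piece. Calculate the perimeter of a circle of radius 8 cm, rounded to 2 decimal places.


Shape: circle
Radius r = 8 cm
Formula: C = 2 * pi * r
C = 2 * pi * 8
C = 16 * pi
C = 50.27
50.27 cm


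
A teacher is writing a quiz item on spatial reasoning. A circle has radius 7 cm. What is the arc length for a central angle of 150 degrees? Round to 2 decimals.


Shape: circular arc
Radius r = 7 cm, Angle = 150 degrees
Formula: L = (angle/360) * 2 * pi * r
2 * pi * r = 14 * pi
L = (150/360) * 14 * pi
L = 5.833333 * pi
L = 18.33
18.33 cm


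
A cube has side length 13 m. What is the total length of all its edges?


Shape: cube
Side s = 13 m
A cube has 12 edges, all equal.
Formula: total edge length = 12 * s
Total = 12 * 13
Total = 156
156 m


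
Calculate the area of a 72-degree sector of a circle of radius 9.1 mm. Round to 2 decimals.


Shape: circular sector
Radius r = 9.1 mm, Angle = 72 degrees
Formula: A = (angle/360) * pi * r^2
r^2 = 82.81
Fraction of circle = 72/360
A = (72/360) * pi * 82.81
A = 16.562 * pi
A = 52.03
52.03 mm^2


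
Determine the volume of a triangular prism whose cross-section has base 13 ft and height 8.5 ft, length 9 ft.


Shape: triangular prism
Triangle base = 13 ft, triangle height = 8.5 ft, prism length L = 9 ft
Formula: V = (1/2 * b * h_tri) * L
Cross-section area = 0.5 * 13 * 8.5 = 55.25
V = 55.25 * 9
V = 497.25
497.25 ft^3


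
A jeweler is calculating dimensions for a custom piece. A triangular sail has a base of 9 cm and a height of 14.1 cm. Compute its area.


Shape: triangle
Base b = 9 cm, Height h = 14.1 cm
Formula: A = (1/2) * b * h
A = 0.5 * 9 * 14.1
A = 0.5 * 126.9
A = 63.45
63.45 cm^2


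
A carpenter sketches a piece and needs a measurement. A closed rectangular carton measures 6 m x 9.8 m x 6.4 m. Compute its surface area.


Shape: rectangular prism
l = 6 m, w = 9.8 m, h = 6.4 m
Formula: SA = 2(lw + lh + wh)
lw = 58.8, lh = 38.4, wh = 62.72
lw + lh + wh = 159.92
SA = 2 * 159.92
SA = 319.84
319.84 m^2


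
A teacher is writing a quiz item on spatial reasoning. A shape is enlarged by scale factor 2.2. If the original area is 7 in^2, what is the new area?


Linear scale factor k = 2.2
Original area = 7 in^2
Rule: under a linear scaling by k, areas scale by k^2.
k^2 = 2.2^2 = 4.84
New area = 7 * 4.84
New area = 33.88
33.88 in^2


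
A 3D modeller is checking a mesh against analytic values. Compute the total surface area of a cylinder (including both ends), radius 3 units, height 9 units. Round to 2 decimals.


Shape: closed cylinder
Radius r = 3 units, Height h = 9 units
Formula: SA = 2*pi*r^2 + 2*pi*r*h = 2*pi*r*(r + h)
r + h = 12
2 * r * (r + h) = 2 * 3 * 12 = 72
SA = 72 * pi
SA = 226.19
226.19 units^2


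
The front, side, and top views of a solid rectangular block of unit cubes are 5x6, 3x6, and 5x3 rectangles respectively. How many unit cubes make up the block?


Orthographic views of a solid rectangular block:
Front view 5 x 6 -> length = 5, height = 6
Side view 3 x 6 -> width = 3, height = 6 (consistent)
Top view 5 x 3 -> confirms length = 5, width = 3
The block is 5 x 3 x 6.
Total unit cubes = 5 * 3 * 6 = 90
90 unit cubes


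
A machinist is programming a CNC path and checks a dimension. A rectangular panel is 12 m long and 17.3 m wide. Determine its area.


Shape: rectangle
Length l = 12 m, Width w = 17.3 m
Formula: A = l * w
A = 12 * 17.3
A = 207.6
207.6 m^2


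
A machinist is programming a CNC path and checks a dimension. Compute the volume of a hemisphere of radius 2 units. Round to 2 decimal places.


Shape: hemisphere (half of a sphere)
Radius r = 2 units
Formula: V = (1/2) * (4/3) * pi * r^3 = (2/3) * pi * r^3
r^3 = 8
(2/3) * 8 = 5.333333
V = 5.333333 * pi
V = 16.76
16.76 units^3


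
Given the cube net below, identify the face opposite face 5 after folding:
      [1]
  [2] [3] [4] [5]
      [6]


Net: cross layout. Take square 3 as the base (bottom).
Fold the four squares in the horizontal row up around 3: 2 -> left, 4 -> right, 5 wraps to the top.
Fold 1 and 6 up from 3: 1 -> back, 6 -> front.
Opposite pairs are therefore: (1, 6), (2, 4), (3, 5).
Face 5 is opposite face 3.
face 3


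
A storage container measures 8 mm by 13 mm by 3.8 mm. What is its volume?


Shape: rectangular prism
l = 8 mm, w = 13 mm, h = 3.8 mm
Formula: V = l * w * h
V = 8 * 13 * 3.8
V = 104 * 3.8
V = 395.2
395.2 mm^3


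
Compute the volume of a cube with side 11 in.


Shape: cube
Side s = 11 in
Formula: V = s^3
V = 11 * 11 * 11
V = 121 * 11
V = 1331
1331 in^3


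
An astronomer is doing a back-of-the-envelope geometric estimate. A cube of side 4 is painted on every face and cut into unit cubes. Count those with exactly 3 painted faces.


Large cube: 4 x 4 x 4, cut into unit cubes.
Cubes with 3 painted faces are at the corners. A cube always has 8 corners.
Count = 8
8 unit cubes


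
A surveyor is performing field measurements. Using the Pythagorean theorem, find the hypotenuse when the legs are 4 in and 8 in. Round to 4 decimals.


Shape: right triangle
Legs a = 4 in, b = 8 in
Formula: c = sqrt(a^2 + b^2)
a^2 = 16, b^2 = 64
a^2 + b^2 = 80
c = sqrt(80)
c = 8.9443
8.9443 in


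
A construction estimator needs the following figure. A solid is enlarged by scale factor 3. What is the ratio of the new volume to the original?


Linear scale factor k = 3
Rule: under a linear scaling by k, volumes scale by k^3.
k^3 = 3 * 3 * 3
k^3 = 9 * 3
k^3 = 27
Volume scales by a factor of 27.
27 (dimensionless)


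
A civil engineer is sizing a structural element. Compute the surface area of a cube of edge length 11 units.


Shape: cube
Side s = 11 units
A cube has 6 square faces.
Formula: SA = 6 * s^2
s^2 = 121
SA = 6 * 121
SA = 726
726 units^2


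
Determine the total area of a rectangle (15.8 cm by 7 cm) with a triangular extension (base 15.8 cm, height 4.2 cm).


Composite shape: rectangle + triangle
Rectangle area = 15.8 * 7 = 110.6
Triangle area = 0.5 * 15.8 * 4.2 = 33.18
Total = 110.6 + 33.18
Total = 143.78
143.78 cm^2


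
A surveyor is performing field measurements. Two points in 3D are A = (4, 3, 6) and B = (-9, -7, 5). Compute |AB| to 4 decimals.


3D distance between two points
P1 = (4, 3, 6), P2 = (-9, -7, 5)
Formula: d = sqrt((x2-x1)^2 + (y2-y1)^2 + (z2-z1)^2)
dx = -9 - 4 = -13
dy = -7 - 3 = -10
dz = 5 - 6 = -1
dx^2 + dy^2 + dz^2 = 169 + 100 + 1 = 270
d = sqrt(270)
d = 16.4317
16.4317 units


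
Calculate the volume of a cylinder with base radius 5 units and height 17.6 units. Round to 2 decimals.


Shape: cylinder
Radius r = 5 units, Height h = 17.6 units
Formula: V = pi * r^2 * h
r^2 = 25
V = pi * 25 * 17.6
V = 440 * pi
V = 1382.3
1382.3 units^3


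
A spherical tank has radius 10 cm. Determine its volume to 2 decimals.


Shape: sphere
Radius r = 10 cm
Formula: V = (4/3) * pi * r^3
r^3 = 1000
(4/3) * 1000 = 1333.333333
V = 1333.333333 * pi
V = 4188.79
4188.79 cm^3


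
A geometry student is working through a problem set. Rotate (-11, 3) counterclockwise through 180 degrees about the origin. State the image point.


Transformation: rotation about the origin
Original point: (-11, 3)
Rule for 180 deg: (x, y) -> (-x, -y)
Apply: (-11, 3) -> (11, -3)
(11, -3)


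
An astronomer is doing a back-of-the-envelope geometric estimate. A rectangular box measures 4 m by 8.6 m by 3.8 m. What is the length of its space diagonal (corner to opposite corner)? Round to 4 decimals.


Shape: rectangular box (space diagonal)
l = 4 m, w = 8.6 m, h = 3.8 m
Visualize: the diagonal of the base, then a right triangle with that diagonal and the height.
Formula: d = sqrt(l^2 + w^2 + h^2)
l^2 + w^2 + h^2 = 16 + 73.96 + 14.44 = 104.4
d = sqrt(104.4)
d = 10.2176
10.2176 m


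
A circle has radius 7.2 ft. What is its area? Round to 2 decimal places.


Shape: circle
Radius r = 7.2 ft
Formula: A = pi * r^2
r^2 = 7.2^2 = 51.84
A = pi * 51.84
A = 162.86
162.86 ft^2


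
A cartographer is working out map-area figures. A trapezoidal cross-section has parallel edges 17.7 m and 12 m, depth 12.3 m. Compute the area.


Shape: trapezoid
Parallel sides a = 17.7 m, b = 12 m; Height h = 12.3 m
Formula: A = (a + b) * h / 2
a + b = 17.7 + 12 = 29.7
A = 29.7 * 12.3 / 2
A = 365.31 / 2
A = 182.655
182.655 m^2


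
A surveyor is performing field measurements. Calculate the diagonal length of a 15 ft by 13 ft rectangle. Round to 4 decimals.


Shape: rectangle (diagonal via Pythagoras)
Sides: 15 ft and 13 ft
Formula: d = sqrt(l^2 + w^2)
l^2 = 225, w^2 = 169
l^2 + w^2 = 394
d = sqrt(394)
d = 19.8494
19.8494 ft


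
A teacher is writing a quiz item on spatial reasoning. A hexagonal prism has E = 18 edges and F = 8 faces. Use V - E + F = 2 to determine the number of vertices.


Polyhedron: hexagonal prism
Euler's formula for convex polyhedra: V - E + F = 2
Given: E = 18 edges and F = 8 faces
Solve for V:
V = 2 + E - F = 2 + 18 - 8 = 12
12 vertices


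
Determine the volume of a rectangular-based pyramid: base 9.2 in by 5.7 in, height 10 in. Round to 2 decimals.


Shape: rectangular pyramid
Base: 9.2 in x 5.7 in, Height h = 10 in
Formula: V = (1/3) * base_area * h
base_area = 9.2 * 5.7 = 52.44
base_area * h = 52.44 * 10 = 524.4
V = 524.4 / 3
V = 174.8
174.8 in^3


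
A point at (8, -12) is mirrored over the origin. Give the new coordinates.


Transformation: reflection
Original point: (8, -12)
Rule for reflection through the origin: (x, y) -> (-x, -y)
Apply: (8, -12) -> (-8, 12)
(-8, 12)


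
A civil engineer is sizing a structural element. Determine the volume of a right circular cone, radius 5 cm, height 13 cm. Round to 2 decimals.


Shape: cone
Radius r = 5 cm, Height h = 13 cm
Formula: V = (1/3) * pi * r^2 * h
r^2 = 25
pi * r^2 * h = pi * 25 * 13 = 325 * pi
V = 325 * pi / 3
V = 340.34
340.34 cm^3


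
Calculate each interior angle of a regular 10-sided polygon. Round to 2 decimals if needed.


Shape: regular decagon (10 sides)
Formula: interior angle = (n - 2) * 180 / n
(n - 2) = 8
(n - 2) * 180 = 1440
angle = 1440 / 10
angle = 144
144 degrees


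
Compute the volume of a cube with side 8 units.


Shape: cube
Side s = 8 units
Formula: V = s^3
V = 8 * 8 * 8
V = 64 * 8
V = 512
512 units^3


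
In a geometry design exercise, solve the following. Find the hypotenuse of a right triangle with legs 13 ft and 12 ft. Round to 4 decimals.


Shape: right triangle
Legs a = 13 ft, b = 12 ft
Formula: c = sqrt(a^2 + b^2)
a^2 = 169, b^2 = 144
a^2 + b^2 = 313
c = sqrt(313)
c = 17.6918
17.6918 ft


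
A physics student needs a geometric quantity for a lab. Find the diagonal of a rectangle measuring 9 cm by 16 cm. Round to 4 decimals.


Shape: rectangle (diagonal via Pythagoras)
Sides: 9 cm and 16 cm
Formula: d = sqrt(l^2 + w^2)
l^2 = 81, w^2 = 256
l^2 + w^2 = 337
d = sqrt(337)
d = 18.3576
18.3576 cm


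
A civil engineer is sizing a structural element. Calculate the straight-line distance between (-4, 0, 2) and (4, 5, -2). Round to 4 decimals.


3D distance between two points
P1 = (-4, 0, 2), P2 = (4, 5, -2)
Formula: d = sqrt((x2-x1)^2 + (y2-y1)^2 + (z2-z1)^2)
dx = 4 - -4 = 8
dy = 5 - 0 = 5
dz = -2 - 2 = -4
dx^2 + dy^2 + dz^2 = 64 + 25 + 16 = 105
d = sqrt(105)
d = 10.247
10.247 units


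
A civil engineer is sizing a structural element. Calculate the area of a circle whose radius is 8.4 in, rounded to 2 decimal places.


Shape: circle
Radius r = 8.4 in
Formula: A = pi * r^2
r^2 = 8.4^2 = 70.56
A = pi * 70.56
A = 221.67
221.67 in^2


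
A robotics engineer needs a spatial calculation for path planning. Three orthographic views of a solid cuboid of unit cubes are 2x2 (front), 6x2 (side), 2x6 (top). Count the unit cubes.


Orthographic views of a solid rectangular block:
Front view 2 x 2 -> length = 2, height = 2
Side view 6 x 2 -> width = 6, height = 2 (consistent)
Top view 2 x 6 -> confirms length = 2, width = 6
The block is 2 x 6 x 2.
Total unit cubes = 2 * 6 * 2 = 24
24 unit cubes


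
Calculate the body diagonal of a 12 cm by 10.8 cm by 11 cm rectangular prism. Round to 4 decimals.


Shape: rectangular box (space diagonal)
l = 12 cm, w = 10.8 cm, h = 11 cm
Visualize: the diagonal of the base, then a right triangle with that diagonal and the height.
Formula: d = sqrt(l^2 + w^2 + h^2)
l^2 + w^2 + h^2 = 144 + 116.64 + 121 = 381.64
d = sqrt(381.64)
d = 19.5356
19.5356 cm


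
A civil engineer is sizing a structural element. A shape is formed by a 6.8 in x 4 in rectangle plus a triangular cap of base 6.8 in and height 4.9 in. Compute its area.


Composite shape: rectangle + triangle
Rectangle area = 6.8 * 4 = 27.2
Triangle area = 0.5 * 6.8 * 4.9 = 16.66
Total = 27.2 + 16.66
Total = 43.86
43.86 in^2


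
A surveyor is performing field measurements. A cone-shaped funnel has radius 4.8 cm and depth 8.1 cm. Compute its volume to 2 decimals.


Shape: cone
Radius r = 4.8 cm, Height h = 8.1 cm
Formula: V = (1/3) * pi * r^2 * h
r^2 = 23.04
pi * r^2 * h = pi * 23.04 * 8.1 = 186.624 * pi
V = 186.624 * pi / 3
V = 195.43
195.43 cm^3


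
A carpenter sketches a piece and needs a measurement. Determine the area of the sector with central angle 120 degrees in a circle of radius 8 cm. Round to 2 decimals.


Shape: circular sector
Radius r = 8 cm, Angle = 120 degrees
Formula: A = (angle/360) * pi * r^2
r^2 = 64
Fraction of circle = 120/360
A = (120/360) * pi * 64
A = 21.333333 * pi
A = 67.02
67.02 cm^2


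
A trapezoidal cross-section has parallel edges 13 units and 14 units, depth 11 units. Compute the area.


Shape: trapezoid
Parallel sides a = 13 units, b = 14 units; Height h = 11 units
Formula: A = (a + b) * h / 2
a + b = 13 + 14 = 27
A = 27 * 11 / 2
A = 297 / 2
A = 148.5
148.5 units^2


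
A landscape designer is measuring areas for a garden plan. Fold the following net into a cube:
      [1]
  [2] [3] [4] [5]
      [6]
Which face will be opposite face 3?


Net: cross layout. Take square 3 as the base (bottom).
Fold the four squares in the horizontal row up around 3: 2 -> left, 4 -> right, 5 wraps to the top.
Fold 1 and 6 up from 3: 1 -> back, 6 -> front.
Opposite pairs are therefore: (1, 6), (2, 4), (3, 5).
Face 3 is opposite face 5.
face 5


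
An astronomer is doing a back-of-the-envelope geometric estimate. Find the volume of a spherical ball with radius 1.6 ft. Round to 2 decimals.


Shape: sphere
Radius r = 1.6 ft
Formula: V = (4/3) * pi * r^3
r^3 = 4.096
(4/3) * 4.096 = 5.461333
V = 5.461333 * pi
V = 17.16
17.16 ft^3


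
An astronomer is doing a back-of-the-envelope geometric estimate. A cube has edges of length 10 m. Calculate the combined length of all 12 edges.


Shape: cube
Side s = 10 m
A cube has 12 edges, all equal.
Formula: total edge length = 12 * s
Total = 12 * 10
Total = 120
120 m


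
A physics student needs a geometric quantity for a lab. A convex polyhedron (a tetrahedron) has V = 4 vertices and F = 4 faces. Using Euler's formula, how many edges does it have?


Polyhedron: tetrahedron
Euler's formula for convex polyhedra: V - E + F = 2
Given: V = 4 vertices and F = 4 faces
Solve for E:
E = V + F - 2 = 4 + 4 - 2 = 6
6 edges


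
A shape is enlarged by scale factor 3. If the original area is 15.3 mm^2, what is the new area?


Linear scale factor k = 3
Original area = 15.3 mm^2
Rule: under a linear scaling by k, areas scale by k^2.
k^2 = 3^2 = 9
New area = 15.3 * 9
New area = 137.7
137.7 mm^2


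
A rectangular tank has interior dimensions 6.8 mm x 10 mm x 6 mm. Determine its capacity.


Shape: rectangular prism
l = 6.8 mm, w = 10 mm, h = 6 mm
Formula: V = l * w * h
V = 6.8 * 10 * 6
V = 68 * 6
V = 408
408 mm^3


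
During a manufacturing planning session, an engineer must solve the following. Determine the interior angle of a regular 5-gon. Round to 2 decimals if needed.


Shape: regular pentagon (5 sides)
Formula: interior angle = (n - 2) * 180 / n
(n - 2) = 3
(n - 2) * 180 = 540
angle = 540 / 5
angle = 108
108 degrees


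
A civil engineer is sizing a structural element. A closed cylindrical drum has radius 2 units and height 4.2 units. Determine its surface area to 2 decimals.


Shape: closed cylinder
Radius r = 2 units, Height h = 4.2 units
Formula: SA = 2*pi*r^2 + 2*pi*r*h = 2*pi*r*(r + h)
r + h = 6.2
2 * r * (r + h) = 2 * 2 * 6.2 = 24.8
SA = 24.8 * pi
SA = 77.91
77.91 units^2


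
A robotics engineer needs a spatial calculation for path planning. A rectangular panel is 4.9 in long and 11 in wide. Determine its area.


Shape: rectangle
Length l = 4.9 in, Width w = 11 in
Formula: A = l * w
A = 4.9 * 11
A = 53.9
53.9 in^2


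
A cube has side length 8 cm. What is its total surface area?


Shape: cube
Side s = 8 cm
A cube has 6 square faces.
Formula: SA = 6 * s^2
s^2 = 64
SA = 6 * 64
SA = 384
384 cm^2


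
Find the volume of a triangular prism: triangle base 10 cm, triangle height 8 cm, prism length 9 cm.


Shape: triangular prism
Triangle base = 10 cm, triangle height = 8 cm, prism length L = 9 cm
Formula: V = (1/2 * b * h_tri) * L
Cross-section area = 0.5 * 10 * 8 = 40
V = 40 * 9
V = 360
360 cm^3


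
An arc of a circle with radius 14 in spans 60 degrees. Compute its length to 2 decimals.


Shape: circular arc
Radius r = 14 in, Angle = 60 degrees
Formula: L = (angle/360) * 2 * pi * r
2 * pi * r = 28 * pi
L = (60/360) * 28 * pi
L = 4.666667 * pi
L = 14.66
14.66 in


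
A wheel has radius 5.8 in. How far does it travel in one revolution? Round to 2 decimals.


Shape: circle
Radius r = 5.8 in
Formula: C = 2 * pi * r
C = 2 * pi * 5.8
C = 11.6 * pi
C = 36.44
36.44 in


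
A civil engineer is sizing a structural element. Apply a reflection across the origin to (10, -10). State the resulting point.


Transformation: reflection
Original point: (10, -10)
Rule for reflection through the origin: (x, y) -> (-x, -y)
Apply: (10, -10) -> (-10, 10)
(-10, 10)


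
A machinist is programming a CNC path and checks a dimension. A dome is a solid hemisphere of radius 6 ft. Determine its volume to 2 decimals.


Shape: hemisphere (half of a sphere)
Radius r = 6 ft
Formula: V = (1/2) * (4/3) * pi * r^3 = (2/3) * pi * r^3
r^3 = 216
(2/3) * 216 = 144
V = 144 * pi
V = 452.39
452.39 ft^3


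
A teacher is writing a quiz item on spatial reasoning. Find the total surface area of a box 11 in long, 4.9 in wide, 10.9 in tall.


Shape: rectangular prism
l = 11 in, w = 4.9 in, h = 10.9 in
Formula: SA = 2(lw + lh + wh)
lw = 53.9, lh = 119.9, wh = 53.41
lw + lh + wh = 227.21
SA = 2 * 227.21
SA = 454.42
454.42 in^2


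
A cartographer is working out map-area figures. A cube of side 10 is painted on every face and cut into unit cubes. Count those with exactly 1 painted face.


Large cube: 10 x 10 x 10, cut into unit cubes.
n = 10, so n - 2 = 8
Cubes with 1 painted face lie in the interior of each face.
A cube has 6 faces; each contributes (n - 2)^2 = 64 such cubes.
Count = 6 * 64 = 384
384 unit cubes


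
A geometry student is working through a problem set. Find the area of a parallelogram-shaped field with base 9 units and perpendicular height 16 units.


Shape: parallelogram
Base b = 9 units, Height h = 16 units
Formula: A = b * h
A = 9 * 16
A = 144
144 units^2


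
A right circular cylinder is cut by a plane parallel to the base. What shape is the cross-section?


Solid: right circular cylinder
Cutting plane: parallel to the base
Visualize the intersection of the plane with the solid's surface.
The boundary of the cut region is a circle.
circle


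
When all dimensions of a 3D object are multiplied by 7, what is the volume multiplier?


Linear scale factor k = 7
Rule: under a linear scaling by k, volumes scale by k^3.
k^3 = 7 * 7 * 7
k^3 = 49 * 7
k^3 = 343
Volume scales by a factor of 343.
343 (dimensionless)


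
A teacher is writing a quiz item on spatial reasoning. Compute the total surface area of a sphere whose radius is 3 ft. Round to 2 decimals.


Shape: sphere
Radius r = 3 ft
Formula: SA = 4 * pi * r^2
r^2 = 9
SA = 4 * pi * 9
SA = 36 * pi
SA = 113.1
113.1 ft^2


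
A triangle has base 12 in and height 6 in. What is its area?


Shape: triangle
Base b = 12 in, Height h = 6 in
Formula: A = (1/2) * b * h
A = 0.5 * 12 * 6
A = 0.5 * 72
A = 36
36 in^2


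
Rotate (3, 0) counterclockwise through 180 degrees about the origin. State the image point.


Transformation: rotation about the origin
Original point: (3, 0)
Rule for 180 deg: (x, y) -> (-x, -y)
Apply: (3, 0) -> (-3, 0)
(-3, 0)


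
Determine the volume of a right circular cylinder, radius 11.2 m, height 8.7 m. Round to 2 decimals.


Shape: cylinder
Radius r = 11.2 m, Height h = 8.7 m
Formula: V = pi * r^2 * h
r^2 = 125.44
V = pi * 125.44 * 8.7
V = 1091.328 * pi
V = 3428.51
3428.51 m^3


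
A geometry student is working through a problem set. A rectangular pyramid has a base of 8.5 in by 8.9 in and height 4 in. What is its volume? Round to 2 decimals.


Shape: rectangular pyramid
Base: 8.5 in x 8.9 in, Height h = 4 in
Formula: V = (1/3) * base_area * h
base_area = 8.5 * 8.9 = 75.65
base_area * h = 75.65 * 4 = 302.6
V = 302.6 / 3
V = 100.87
100.87 in^3


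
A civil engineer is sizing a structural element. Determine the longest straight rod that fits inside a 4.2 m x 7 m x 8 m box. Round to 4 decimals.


Shape: rectangular box (space diagonal)
l = 4.2 m, w = 7 m, h = 8 m
Visualize: the diagonal of the base, then a right triangle with that diagonal and the height.
Formula: d = sqrt(l^2 + w^2 + h^2)
l^2 + w^2 + h^2 = 17.64 + 49 + 64 = 130.64
d = sqrt(130.64)
d = 11.4298
11.4298 m


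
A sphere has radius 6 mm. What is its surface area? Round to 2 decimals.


Shape: sphere
Radius r = 6 mm
Formula: SA = 4 * pi * r^2
r^2 = 36
SA = 4 * pi * 36
SA = 144 * pi
SA = 452.39
452.39 mm^2


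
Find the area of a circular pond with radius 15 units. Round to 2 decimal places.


Shape: circle
Radius r = 15 units
Formula: A = pi * r^2
r^2 = 15^2 = 225
A = pi * 225
A = 706.86
706.86 units^2


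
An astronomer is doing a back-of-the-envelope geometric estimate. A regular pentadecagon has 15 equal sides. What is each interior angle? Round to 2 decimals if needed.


Shape: regular pentadecagon (15 sides)
Formula: interior angle = (n - 2) * 180 / n
(n - 2) = 13
(n - 2) * 180 = 2340
angle = 2340 / 15
angle = 156
156 degrees


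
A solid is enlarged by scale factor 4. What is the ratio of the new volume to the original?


Linear scale factor k = 4
Rule: under a linear scaling by k, volumes scale by k^3.
k^3 = 4 * 4 * 4
k^3 = 16 * 4
k^3 = 64
Volume scales by a factor of 64.
64 (dimensionless)


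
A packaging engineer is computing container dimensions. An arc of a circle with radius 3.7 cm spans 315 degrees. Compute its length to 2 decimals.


Shape: circular arc
Radius r = 3.7 cm, Angle = 315 degrees
Formula: L = (angle/360) * 2 * pi * r
2 * pi * r = 7.4 * pi
L = (315/360) * 7.4 * pi
L = 6.475 * pi
L = 20.34
20.34 cm


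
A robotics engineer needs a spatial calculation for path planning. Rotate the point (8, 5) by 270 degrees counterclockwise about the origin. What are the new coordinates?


Transformation: rotation about the origin
Original point: (8, 5)
Rule for 270 deg counterclockwise: (x, y) -> (y, -x)
Apply: (8, 5) -> (5, -8)
(5, -8)


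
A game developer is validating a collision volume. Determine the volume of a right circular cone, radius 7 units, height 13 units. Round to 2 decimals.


Shape: cone
Radius r = 7 units, Height h = 13 units
Formula: V = (1/3) * pi * r^2 * h
r^2 = 49
pi * r^2 * h = pi * 49 * 13 = 637 * pi
V = 637 * pi / 3
V = 667.06
667.06 units^3


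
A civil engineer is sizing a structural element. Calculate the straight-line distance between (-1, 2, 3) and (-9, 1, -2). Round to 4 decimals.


3D distance between two points
P1 = (-1, 2, 3), P2 = (-9, 1, -2)
Formula: d = sqrt((x2-x1)^2 + (y2-y1)^2 + (z2-z1)^2)
dx = -9 - -1 = -8
dy = 1 - 2 = -1
dz = -2 - 3 = -5
dx^2 + dy^2 + dz^2 = 64 + 1 + 25 = 90
d = sqrt(90)
d = 9.4868
9.4868 units


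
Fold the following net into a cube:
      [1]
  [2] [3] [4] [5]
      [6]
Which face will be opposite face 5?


Net: cross layout. Take square 3 as the base (bottom).
Fold the four squares in the horizontal row up around 3: 2 -> left, 4 -> right, 5 wraps to the top.
Fold 1 and 6 up from 3: 1 -> back, 6 -> front.
Opposite pairs are therefore: (1, 6), (2, 4), (3, 5).
Face 5 is opposite face 3.
face 3


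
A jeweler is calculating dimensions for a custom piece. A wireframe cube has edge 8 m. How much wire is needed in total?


Shape: cube
Side s = 8 m
A cube has 12 edges, all equal.
Formula: total edge length = 12 * s
Total = 12 * 8
Total = 96
96 m


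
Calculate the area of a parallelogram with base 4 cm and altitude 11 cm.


Shape: parallelogram
Base b = 4 cm, Height h = 11 cm
Formula: A = b * h
A = 4 * 11
A = 44
44 cm^2


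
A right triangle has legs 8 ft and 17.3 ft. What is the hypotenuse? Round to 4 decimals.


Shape: right triangle
Legs a = 8 ft, b = 17.3 ft
Formula: c = sqrt(a^2 + b^2)
a^2 = 64, b^2 = 299.29
a^2 + b^2 = 363.29
c = sqrt(363.29)
c = 19.0602
19.0602 ft


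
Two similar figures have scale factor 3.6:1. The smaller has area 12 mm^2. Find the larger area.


Linear scale factor k = 3.6
Original area = 12 mm^2
Rule: under a linear scaling by k, areas scale by k^2.
k^2 = 3.6^2 = 12.96
New area = 12 * 12.96
New area = 155.52
155.52 mm^2


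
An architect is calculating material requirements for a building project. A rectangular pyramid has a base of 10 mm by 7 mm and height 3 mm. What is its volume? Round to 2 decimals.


Shape: rectangular pyramid
Base: 10 mm x 7 mm, Height h = 3 mm
Formula: V = (1/3) * base_area * h
base_area = 10 * 7 = 70
base_area * h = 70 * 3 = 210
V = 210 / 3
V = 70
70 mm^3


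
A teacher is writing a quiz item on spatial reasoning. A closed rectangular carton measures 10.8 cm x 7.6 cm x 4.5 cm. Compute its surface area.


Shape: rectangular prism
l = 10.8 cm, w = 7.6 cm, h = 4.5 cm
Formula: SA = 2(lw + lh + wh)
lw = 82.08, lh = 48.6, wh = 34.2
lw + lh + wh = 164.88
SA = 2 * 164.88
SA = 329.76
329.76 cm^2


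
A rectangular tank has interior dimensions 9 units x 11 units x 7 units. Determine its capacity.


Shape: rectangular prism
l = 9 units, w = 11 units, h = 7 units
Formula: V = l * w * h
V = 9 * 11 * 7
V = 99 * 7
V = 693
693 units^3


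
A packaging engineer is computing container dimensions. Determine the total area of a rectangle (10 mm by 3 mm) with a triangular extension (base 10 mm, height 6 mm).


Composite shape: rectangle + triangle
Rectangle area = 10 * 3 = 30
Triangle area = 0.5 * 10 * 6 = 30
Total = 30 + 30
Total = 60
60 mm^2


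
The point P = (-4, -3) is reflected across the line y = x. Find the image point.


Transformation: reflection
Original point: (-4, -3)
Rule for reflection over y = x: (x, y) -> (y, x)
Apply: (-4, -3) -> (-3, -4)
(-3, -4)


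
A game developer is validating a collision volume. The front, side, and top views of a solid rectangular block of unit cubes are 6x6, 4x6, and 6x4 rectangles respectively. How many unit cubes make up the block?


Orthographic views of a solid rectangular block:
Front view 6 x 6 -> length = 6, height = 6
Side view 4 x 6 -> width = 4, height = 6 (consistent)
Top view 6 x 4 -> confirms length = 6, width = 4
The block is 6 x 4 x 6.
Total unit cubes = 6 * 4 * 6 = 144
144 unit cubes


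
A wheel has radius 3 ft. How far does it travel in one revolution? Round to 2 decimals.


Shape: circle
Radius r = 3 ft
Formula: C = 2 * pi * r
C = 2 * pi * 3
C = 6 * pi
C = 18.85
18.85 ft


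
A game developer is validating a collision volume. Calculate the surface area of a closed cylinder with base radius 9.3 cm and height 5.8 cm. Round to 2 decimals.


Shape: closed cylinder
Radius r = 9.3 cm, Height h = 5.8 cm
Formula: SA = 2*pi*r^2 + 2*pi*r*h = 2*pi*r*(r + h)
r + h = 15.1
2 * r * (r + h) = 2 * 9.3 * 15.1 = 280.86
SA = 280.86 * pi
SA = 882.35
882.35 cm^2


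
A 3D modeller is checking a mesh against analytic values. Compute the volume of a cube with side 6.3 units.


Shape: cube
Side s = 6.3 units
Formula: V = s^3
V = 6.3 * 6.3 * 6.3
V = 39.69 * 6.3
V = 250.047
250.047 units^3


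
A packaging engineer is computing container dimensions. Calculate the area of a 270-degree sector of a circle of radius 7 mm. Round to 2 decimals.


Shape: circular sector
Radius r = 7 mm, Angle = 270 degrees
Formula: A = (angle/360) * pi * r^2
r^2 = 49
Fraction of circle = 270/360
A = (270/360) * pi * 49
A = 36.75 * pi
A = 115.45
115.45 mm^2


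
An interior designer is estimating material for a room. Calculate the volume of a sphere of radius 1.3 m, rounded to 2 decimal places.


Shape: sphere
Radius r = 1.3 m
Formula: V = (4/3) * pi * r^3
r^3 = 2.197
(4/3) * 2.197 = 2.929333
V = 2.929333 * pi
V = 9.2
9.2 m^3


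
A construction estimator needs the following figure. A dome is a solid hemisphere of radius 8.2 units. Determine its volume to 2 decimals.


Shape: hemisphere (half of a sphere)
Radius r = 8.2 units
Formula: V = (1/2) * (4/3) * pi * r^3 = (2/3) * pi * r^3
r^3 = 551.368
(2/3) * 551.368 = 367.578667
V = 367.578667 * pi
V = 1154.78
1154.78 units^3


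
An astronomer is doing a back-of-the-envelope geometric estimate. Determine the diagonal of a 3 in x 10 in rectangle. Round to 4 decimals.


Shape: rectangle (diagonal via Pythagoras)
Sides: 3 in and 10 in
Formula: d = sqrt(l^2 + w^2)
l^2 = 9, w^2 = 100
l^2 + w^2 = 109
d = sqrt(109)
d = 10.4403
10.4403 in


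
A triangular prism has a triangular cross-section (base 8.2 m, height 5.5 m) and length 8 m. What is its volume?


Shape: triangular prism
Triangle base = 8.2 m, triangle height = 5.5 m, prism length L = 8 m
Formula: V = (1/2 * b * h_tri) * L
Cross-section area = 0.5 * 8.2 * 5.5 = 22.55
V = 22.55 * 8
V = 180.4
180.4 m^3


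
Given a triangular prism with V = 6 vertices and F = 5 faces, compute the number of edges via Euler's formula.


Polyhedron: triangular prism
Euler's formula for convex polyhedra: V - E + F = 2
Given: V = 6 vertices and F = 5 faces
Solve for E:
E = V + F - 2 = 6 + 5 - 2 = 9
9 edges


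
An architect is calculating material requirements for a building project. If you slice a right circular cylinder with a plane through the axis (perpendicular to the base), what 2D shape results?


Solid: right circular cylinder
Cutting plane: through the axis (perpendicular to the base)
Visualize the intersection of the plane with the solid's surface.
The boundary of the cut region is a rectangle.
rectangle


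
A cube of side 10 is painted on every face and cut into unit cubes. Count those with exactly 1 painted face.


Large cube: 10 x 10 x 10, cut into unit cubes.
n = 10, so n - 2 = 8
Cubes with 1 painted face lie in the interior of each face.
A cube has 6 faces; each contributes (n - 2)^2 = 64 such cubes.
Count = 6 * 64 = 384
384 unit cubes


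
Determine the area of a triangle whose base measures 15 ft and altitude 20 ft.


Shape: triangle
Base b = 15 ft, Height h = 20 ft
Formula: A = (1/2) * b * h
A = 0.5 * 15 * 20
A = 0.5 * 300
A = 150
150 ft^2


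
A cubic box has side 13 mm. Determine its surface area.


Shape: cube
Side s = 13 mm
A cube has 6 square faces.
Formula: SA = 6 * s^2
s^2 = 169
SA = 6 * 169
SA = 1014
1014 mm^2


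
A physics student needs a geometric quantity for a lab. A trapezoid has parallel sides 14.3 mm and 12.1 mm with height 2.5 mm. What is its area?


Shape: trapezoid
Parallel sides a = 14.3 mm, b = 12.1 mm; Height h = 2.5 mm
Formula: A = (a + b) * h / 2
a + b = 14.3 + 12.1 = 26.4
A = 26.4 * 2.5 / 2
A = 66 / 2
A = 33
33 mm^2


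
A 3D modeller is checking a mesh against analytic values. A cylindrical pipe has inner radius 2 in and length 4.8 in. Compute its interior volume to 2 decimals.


Shape: cylinder
Radius r = 2 in, Height h = 4.8 in
Formula: V = pi * r^2 * h
r^2 = 4
V = pi * 4 * 4.8
V = 19.2 * pi
V = 60.32
60.32 in^3


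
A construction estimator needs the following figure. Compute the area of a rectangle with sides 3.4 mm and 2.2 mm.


Shape: rectangle
Length l = 3.4 mm, Width w = 2.2 mm
Formula: A = l * w
A = 3.4 * 2.2
A = 7.48
7.48 mm^2


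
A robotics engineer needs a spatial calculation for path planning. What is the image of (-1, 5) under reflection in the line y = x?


Transformation: reflection
Original point: (-1, 5)
Rule for reflection over y = x: (x, y) -> (y, x)
Apply: (-1, 5) -> (5, -1)
(5, -1)


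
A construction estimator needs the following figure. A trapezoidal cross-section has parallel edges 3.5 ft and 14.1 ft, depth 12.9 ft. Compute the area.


Shape: trapezoid
Parallel sides a = 3.5 ft, b = 14.1 ft; Height h = 12.9 ft
Formula: A = (a + b) * h / 2
a + b = 3.5 + 14.1 = 17.6
A = 17.6 * 12.9 / 2
A = 227.04 / 2
A = 113.52
113.52 ft^2


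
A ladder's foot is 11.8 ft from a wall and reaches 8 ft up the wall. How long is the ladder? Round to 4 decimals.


Shape: right triangle
Legs a = 11.8 ft, b = 8 ft
Formula: c = sqrt(a^2 + b^2)
a^2 = 139.24, b^2 = 64
a^2 + b^2 = 203.24
c = sqrt(203.24)
c = 14.2562
14.2562 ft


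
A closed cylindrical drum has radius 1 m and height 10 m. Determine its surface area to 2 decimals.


Shape: closed cylinder
Radius r = 1 m, Height h = 10 m
Formula: SA = 2*pi*r^2 + 2*pi*r*h = 2*pi*r*(r + h)
r + h = 11
2 * r * (r + h) = 2 * 1 * 11 = 22
SA = 22 * pi
SA = 69.12
69.12 m^2


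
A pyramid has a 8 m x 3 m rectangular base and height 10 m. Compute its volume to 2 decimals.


Shape: rectangular pyramid
Base: 8 m x 3 m, Height h = 10 m
Formula: V = (1/3) * base_area * h
base_area = 8 * 3 = 24
base_area * h = 24 * 10 = 240
V = 240 / 3
V = 80
80 m^3


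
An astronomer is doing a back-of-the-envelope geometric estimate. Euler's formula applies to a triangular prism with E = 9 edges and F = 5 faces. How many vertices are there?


Polyhedron: triangular prism
Euler's formula for convex polyhedra: V - E + F = 2
Given: E = 9 edges and F = 5 faces
Solve for V:
V = 2 + E - F = 2 + 9 - 5 = 6
6 vertices


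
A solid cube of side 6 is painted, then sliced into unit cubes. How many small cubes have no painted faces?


Large cube: 6 x 6 x 6, cut into unit cubes.
n = 6, so n - 2 = 4
Unpainted cubes form the interior (n - 2)^3 block.
(n - 2)^3 = 4^3 = 64
64 unit cubes


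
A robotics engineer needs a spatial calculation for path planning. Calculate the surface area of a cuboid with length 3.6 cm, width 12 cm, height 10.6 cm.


Shape: rectangular prism
l = 3.6 cm, w = 12 cm, h = 10.6 cm
Formula: SA = 2(lw + lh + wh)
lw = 43.2, lh = 38.16, wh = 127.2
lw + lh + wh = 208.56
SA = 2 * 208.56
SA = 417.12
417.12 cm^2


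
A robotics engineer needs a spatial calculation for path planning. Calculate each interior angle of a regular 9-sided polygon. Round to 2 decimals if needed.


Shape: regular nonagon (9 sides)
Formula: interior angle = (n - 2) * 180 / n
(n - 2) = 7
(n - 2) * 180 = 1260
angle = 1260 / 9
angle = 140
140 degrees


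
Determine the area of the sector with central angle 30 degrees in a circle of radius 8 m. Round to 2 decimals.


Shape: circular sector
Radius r = 8 m, Angle = 30 degrees
Formula: A = (angle/360) * pi * r^2
r^2 = 64
Fraction of circle = 30/360
A = (30/360) * pi * 64
A = 5.333333 * pi
A = 16.76
16.76 m^2


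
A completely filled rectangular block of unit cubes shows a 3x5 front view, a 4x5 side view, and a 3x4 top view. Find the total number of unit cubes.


Orthographic views of a solid rectangular block:
Front view 3 x 5 -> length = 3, height = 5
Side view 4 x 5 -> width = 4, height = 5 (consistent)
Top view 3 x 4 -> confirms length = 3, width = 4
The block is 3 x 4 x 5.
Total unit cubes = 3 * 4 * 5 = 60
60 unit cubes
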